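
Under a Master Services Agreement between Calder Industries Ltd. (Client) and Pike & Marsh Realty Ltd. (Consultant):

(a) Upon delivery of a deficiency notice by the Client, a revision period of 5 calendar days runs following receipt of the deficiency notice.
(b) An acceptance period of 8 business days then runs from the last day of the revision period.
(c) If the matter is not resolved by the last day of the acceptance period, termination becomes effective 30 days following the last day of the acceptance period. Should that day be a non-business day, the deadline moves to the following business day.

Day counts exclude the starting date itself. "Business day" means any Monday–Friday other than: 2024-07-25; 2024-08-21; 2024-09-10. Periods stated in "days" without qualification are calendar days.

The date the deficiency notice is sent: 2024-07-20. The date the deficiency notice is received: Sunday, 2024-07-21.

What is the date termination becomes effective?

2024-09-06

The last day of the revision period: 5 calendar days after 2024-07-21 is 2024-07-26.
The last day of the acceptance period: 8 business days after Friday, 2024-07-26, skipping weekends — Jul 29, Jul 30, Jul 31, Aug 1, Aug 2, Aug 5, Aug 6, Aug 7 — lands on Wednesday, 2024-08-07.
The date termination becomes effective: 2024-08-07 + 30 days = 2024-09-06. 2024-09-06 is a Friday and is not a listed holiday, so no roll-forward applies.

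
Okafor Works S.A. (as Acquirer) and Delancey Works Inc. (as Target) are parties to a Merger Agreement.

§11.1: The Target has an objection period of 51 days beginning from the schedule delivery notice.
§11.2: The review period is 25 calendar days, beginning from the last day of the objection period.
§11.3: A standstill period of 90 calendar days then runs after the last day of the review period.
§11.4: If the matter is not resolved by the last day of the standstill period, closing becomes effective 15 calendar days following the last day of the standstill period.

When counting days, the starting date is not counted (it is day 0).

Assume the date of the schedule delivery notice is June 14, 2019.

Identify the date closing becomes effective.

The last day of the objection period: June 14, 2019 + 51 days = August 4, 2019.
The last day of the review period: 25 calendar days after August 4, 2019 is August 29, 2019.
Adding 90 calendar days to August 29, 2019 gives November 27, 2019, which is the last day of the standstill period.
The date closing becomes effective: 15 calendar days after November 27, 2019 is December 12, 2019.

December 12, 2019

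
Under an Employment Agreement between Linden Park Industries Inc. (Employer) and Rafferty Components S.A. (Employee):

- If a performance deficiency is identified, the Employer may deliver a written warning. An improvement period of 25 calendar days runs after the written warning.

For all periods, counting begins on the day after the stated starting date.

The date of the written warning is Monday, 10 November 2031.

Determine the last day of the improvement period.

The last day of the improvement period: 10 November 2031 + 25 days = 5 December 2031.

5 December 2031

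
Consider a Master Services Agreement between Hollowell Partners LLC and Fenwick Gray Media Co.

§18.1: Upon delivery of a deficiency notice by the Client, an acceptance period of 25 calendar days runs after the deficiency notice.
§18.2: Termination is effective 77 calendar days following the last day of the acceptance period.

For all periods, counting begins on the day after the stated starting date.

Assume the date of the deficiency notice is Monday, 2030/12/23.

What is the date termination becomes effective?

The last day of the acceptance period: 2030/12/23 + 25 days = 2031/01/17.
The date termination becomes effective: 77 calendar days after 2031/01/17 is 2031/04/04.

2031/04/04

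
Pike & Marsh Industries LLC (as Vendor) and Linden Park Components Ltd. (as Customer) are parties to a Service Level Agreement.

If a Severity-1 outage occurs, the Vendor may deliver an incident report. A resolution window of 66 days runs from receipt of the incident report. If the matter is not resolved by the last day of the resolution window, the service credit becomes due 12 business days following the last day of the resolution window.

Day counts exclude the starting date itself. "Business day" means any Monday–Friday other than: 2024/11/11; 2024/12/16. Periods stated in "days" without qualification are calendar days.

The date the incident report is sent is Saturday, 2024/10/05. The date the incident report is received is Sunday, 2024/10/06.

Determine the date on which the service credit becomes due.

2024/12/30

The last day of the resolution window: 2024/10/06 + 66 days = 2024/12/11.
From Wednesday, 2024/12/11, 12 business days (Dec 12, Dec 13, Dec 17, Dec 18, …, Dec 26, Dec 27, Dec 30, skipping weekends and the listed holiday on Dec 16) brings us to Monday, 2024/12/30, which is the date on which the service credit becomes due.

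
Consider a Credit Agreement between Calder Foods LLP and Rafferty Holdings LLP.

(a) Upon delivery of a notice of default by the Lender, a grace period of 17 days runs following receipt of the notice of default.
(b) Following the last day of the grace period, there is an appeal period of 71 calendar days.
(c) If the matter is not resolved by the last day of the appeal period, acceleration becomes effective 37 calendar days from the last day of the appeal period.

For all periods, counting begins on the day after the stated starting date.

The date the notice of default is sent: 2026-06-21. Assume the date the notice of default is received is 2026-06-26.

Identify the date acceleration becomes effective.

2026-10-29

The last day of the grace period: 17 calendar days after 2026-06-26 is 2026-07-13.
The last day of the appeal period: 71 calendar days after 2026-07-13 is 2026-09-22.
The date acceleration becomes effective: 2026-09-22 + 37 days = 2026-10-29.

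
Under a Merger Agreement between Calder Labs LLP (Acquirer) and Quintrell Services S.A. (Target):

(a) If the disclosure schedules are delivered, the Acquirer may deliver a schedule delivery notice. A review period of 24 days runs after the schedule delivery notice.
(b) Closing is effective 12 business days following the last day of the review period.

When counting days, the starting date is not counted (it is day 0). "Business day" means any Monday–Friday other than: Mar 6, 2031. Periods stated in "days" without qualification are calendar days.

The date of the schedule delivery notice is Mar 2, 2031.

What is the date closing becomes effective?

Apr 11, 2031

Adding 24 calendar days to Mar 2, 2031 gives Mar 26, 2031, which is the last day of the review period.
The date closing becomes effective: counting 12 business days from Wednesday, Mar 26, 2031 (Mar 27, Mar 28, Mar 31, Apr 1, …, Apr 9, Apr 10, Apr 11, skipping weekends) reaches Friday, Apr 11, 2031.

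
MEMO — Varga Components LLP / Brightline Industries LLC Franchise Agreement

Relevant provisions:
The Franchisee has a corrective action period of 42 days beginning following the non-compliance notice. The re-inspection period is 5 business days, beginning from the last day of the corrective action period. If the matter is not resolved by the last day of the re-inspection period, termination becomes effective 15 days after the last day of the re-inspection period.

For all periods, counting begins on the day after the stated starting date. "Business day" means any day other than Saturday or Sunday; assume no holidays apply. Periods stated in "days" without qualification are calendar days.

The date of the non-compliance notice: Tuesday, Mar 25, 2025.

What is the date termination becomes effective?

May 28, 2025

Adding 42 calendar days to Mar 25, 2025 gives May 6, 2025, which is the last day of the corrective action period.
The last day of the re-inspection period: counting 5 business days from Tuesday, May 6, 2025 (May 7, May 8, May 9, May 12, May 13, skipping weekends) reaches Tuesday, May 13, 2025.
Adding 15 calendar days to May 13, 2025 gives May 28, 2025, which is the date termination becomes effective.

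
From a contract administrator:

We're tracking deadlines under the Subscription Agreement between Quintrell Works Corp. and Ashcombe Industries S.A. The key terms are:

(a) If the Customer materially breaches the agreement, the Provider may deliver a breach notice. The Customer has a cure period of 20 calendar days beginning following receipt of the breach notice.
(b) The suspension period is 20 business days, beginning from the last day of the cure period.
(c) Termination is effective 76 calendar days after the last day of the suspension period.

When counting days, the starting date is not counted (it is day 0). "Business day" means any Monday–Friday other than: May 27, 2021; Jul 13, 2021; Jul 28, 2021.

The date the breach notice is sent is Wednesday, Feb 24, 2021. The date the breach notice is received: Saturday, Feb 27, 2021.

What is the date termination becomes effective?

Adding 20 calendar days to Feb 27, 2021 gives Mar 19, 2021, which is the last day of the cure period.
The last day of the suspension period: counting 20 business days from Friday, Mar 19, 2021 (Mar 22, Mar 23, Mar 24, Mar 25, …, Apr 14, Apr 15, Apr 16, skipping weekends) reaches Friday, Apr 16, 2021.
The date termination becomes effective: Apr 16, 2021 + 76 days = Jul 1, 2021.

Jul 1, 2021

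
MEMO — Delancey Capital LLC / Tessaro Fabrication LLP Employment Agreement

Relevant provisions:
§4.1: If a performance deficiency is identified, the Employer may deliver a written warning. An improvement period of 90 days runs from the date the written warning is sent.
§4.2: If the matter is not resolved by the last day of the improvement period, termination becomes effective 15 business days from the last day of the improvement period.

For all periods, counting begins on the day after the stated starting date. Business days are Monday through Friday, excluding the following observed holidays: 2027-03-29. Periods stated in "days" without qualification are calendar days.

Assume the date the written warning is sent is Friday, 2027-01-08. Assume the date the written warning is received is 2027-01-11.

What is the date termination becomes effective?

2027-04-29

The last day of the improvement period: 2027-01-08 + 90 days = 2027-04-08.
The date termination becomes effective: counting 15 business days from Thursday, 2027-04-08 (Apr 9, Apr 12, Apr 13, Apr 14, …, Apr 27, Apr 28, Apr 29, skipping weekends) reaches Thursday, 2027-04-29.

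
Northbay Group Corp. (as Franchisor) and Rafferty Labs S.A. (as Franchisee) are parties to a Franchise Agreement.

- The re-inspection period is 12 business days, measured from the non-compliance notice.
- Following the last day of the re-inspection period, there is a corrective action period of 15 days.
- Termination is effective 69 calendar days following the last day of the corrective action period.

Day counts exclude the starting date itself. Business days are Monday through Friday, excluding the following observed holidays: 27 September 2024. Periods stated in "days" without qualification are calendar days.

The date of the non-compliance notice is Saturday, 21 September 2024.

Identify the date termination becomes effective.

The last day of the re-inspection period: counting 12 business days from Saturday, 21 September 2024 (Sep 23, Sep 24, Sep 25, Sep 26, …, Oct 7, Oct 8, Oct 9, skipping weekends and the listed holiday on Sep 27) reaches Wednesday, 9 October 2024.
Adding 15 calendar days to 9 October 2024 gives 24 October 2024, which is the last day of the corrective action period.
Adding 69 calendar days to 24 October 2024 gives 1 January 2025, which is the date termination becomes effective.

1 January 2025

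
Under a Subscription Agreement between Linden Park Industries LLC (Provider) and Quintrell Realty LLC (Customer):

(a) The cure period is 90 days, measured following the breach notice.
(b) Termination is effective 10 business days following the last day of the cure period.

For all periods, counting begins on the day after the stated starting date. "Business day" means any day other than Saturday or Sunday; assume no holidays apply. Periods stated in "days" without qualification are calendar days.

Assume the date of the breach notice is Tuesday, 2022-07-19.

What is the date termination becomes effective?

The last day of the cure period: 90 calendar days after 2022-07-19 is 2022-10-17.
From Monday, 2022-10-17, 10 business days (Oct 18, Oct 19, Oct 20, Oct 21, Oct 24, Oct 25, Oct 26, Oct 27, Oct 28, Oct 31, skipping weekends) brings us to Monday, 2022-10-31, which is the date termination becomes effective.

2022-10-31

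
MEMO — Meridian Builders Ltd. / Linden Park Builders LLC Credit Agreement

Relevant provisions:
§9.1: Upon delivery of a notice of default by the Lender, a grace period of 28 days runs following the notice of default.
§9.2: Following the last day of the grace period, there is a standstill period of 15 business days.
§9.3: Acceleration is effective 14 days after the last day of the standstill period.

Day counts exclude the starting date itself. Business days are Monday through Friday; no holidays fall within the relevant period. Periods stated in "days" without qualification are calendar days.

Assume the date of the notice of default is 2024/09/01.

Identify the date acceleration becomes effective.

The last day of the grace period: 28 calendar days after 2024/09/01 is 2024/09/29.
The last day of the standstill period: counting 15 business days from Sunday, 2024/09/29 (Sep 30, Oct 1, Oct 2, Oct 3, …, Oct 16, Oct 17, Oct 18, skipping weekends) reaches Friday, 2024/10/18.
The date acceleration becomes effective: 2024/10/18 + 14 days = 2024/11/01.

2024/11/01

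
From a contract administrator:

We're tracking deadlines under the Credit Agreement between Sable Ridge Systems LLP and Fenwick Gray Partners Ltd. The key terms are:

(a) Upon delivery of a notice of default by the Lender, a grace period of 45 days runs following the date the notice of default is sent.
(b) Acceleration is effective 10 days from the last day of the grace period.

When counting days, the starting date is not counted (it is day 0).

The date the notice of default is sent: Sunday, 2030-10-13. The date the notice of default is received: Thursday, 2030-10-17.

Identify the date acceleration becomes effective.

2030-12-07

The last day of the grace period: 45 calendar days after 2030-10-13 is 2030-11-27.
The date acceleration becomes effective: 2030-11-27 + 10 days = 2030-12-07.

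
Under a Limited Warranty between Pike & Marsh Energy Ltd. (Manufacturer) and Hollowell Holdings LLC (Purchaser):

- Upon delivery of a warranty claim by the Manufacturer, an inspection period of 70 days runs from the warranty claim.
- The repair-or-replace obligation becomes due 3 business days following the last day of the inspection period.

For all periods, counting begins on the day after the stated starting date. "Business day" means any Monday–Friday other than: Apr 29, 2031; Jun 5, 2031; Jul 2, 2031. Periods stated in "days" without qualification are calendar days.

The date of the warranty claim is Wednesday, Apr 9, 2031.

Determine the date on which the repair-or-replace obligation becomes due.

Jun 23, 2031

The last day of the inspection period: 70 calendar days after Apr 9, 2031 is Jun 18, 2031.
The date on which the repair-or-replace obligation becomes due: 3 business days after Wednesday, Jun 18, 2031, skipping weekends — Jun 19, Jun 20, Jun 23 — lands on Monday, Jun 23, 2031.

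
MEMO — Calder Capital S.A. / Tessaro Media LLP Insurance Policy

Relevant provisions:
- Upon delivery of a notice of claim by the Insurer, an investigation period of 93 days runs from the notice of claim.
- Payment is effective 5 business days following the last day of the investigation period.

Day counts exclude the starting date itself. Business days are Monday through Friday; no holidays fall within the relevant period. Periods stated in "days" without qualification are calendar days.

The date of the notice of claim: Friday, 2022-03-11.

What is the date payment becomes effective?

Adding 93 calendar days to 2022-03-11 gives 2022-06-12, which is the last day of the investigation period.
The date payment becomes effective: 5 business days after Sunday, 2022-06-12, skipping weekends — Jun 13, Jun 14, Jun 15, Jun 16, Jun 17 — lands on Friday, 2022-06-17.

2022-06-17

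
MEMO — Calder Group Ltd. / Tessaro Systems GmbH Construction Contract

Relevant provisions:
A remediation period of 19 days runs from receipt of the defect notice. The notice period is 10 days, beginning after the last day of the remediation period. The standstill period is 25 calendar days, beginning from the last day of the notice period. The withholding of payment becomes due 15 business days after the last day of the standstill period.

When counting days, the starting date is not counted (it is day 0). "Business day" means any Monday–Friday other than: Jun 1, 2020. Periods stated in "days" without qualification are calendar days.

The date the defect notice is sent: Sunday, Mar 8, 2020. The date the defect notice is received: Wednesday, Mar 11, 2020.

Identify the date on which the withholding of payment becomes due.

May 25, 2020

Adding 19 calendar days to Mar 11, 2020 gives Mar 30, 2020, which is the last day of the remediation period.
The last day of the notice period: 10 calendar days after Mar 30, 2020 is Apr 9, 2020.
Adding 25 calendar days to Apr 9, 2020 gives May 4, 2020, which is the last day of the standstill period.
The date on which the withholding of payment becomes due: 15 business days after Monday, May 4, 2020, skipping weekends — May 5, May 6, May 7, May 8, …, May 21, May 22, May 25 — lands on Monday, May 25, 2020.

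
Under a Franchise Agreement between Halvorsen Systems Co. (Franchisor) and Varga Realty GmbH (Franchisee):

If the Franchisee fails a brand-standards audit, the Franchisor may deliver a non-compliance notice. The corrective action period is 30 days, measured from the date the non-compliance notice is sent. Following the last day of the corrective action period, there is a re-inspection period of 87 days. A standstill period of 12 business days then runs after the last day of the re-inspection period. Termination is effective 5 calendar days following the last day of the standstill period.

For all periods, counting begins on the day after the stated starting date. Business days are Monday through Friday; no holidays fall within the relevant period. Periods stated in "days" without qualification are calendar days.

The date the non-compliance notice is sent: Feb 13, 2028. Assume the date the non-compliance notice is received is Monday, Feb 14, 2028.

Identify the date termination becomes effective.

The last day of the corrective action period: Feb 13, 2028 + 30 days = Mar 14, 2028.
Adding 87 calendar days to Mar 14, 2028 gives Jun 9, 2028, which is the last day of the re-inspection period.
From Friday, Jun 9, 2028, 12 business days (Jun 12, Jun 13, Jun 14, Jun 15, …, Jun 23, Jun 26, Jun 27, skipping weekends) brings us to Tuesday, Jun 27, 2028, which is the last day of the standstill period.
The date termination becomes effective: 5 calendar days after Jun 27, 2028 is Jul 2, 2028.

Jul 2, 2028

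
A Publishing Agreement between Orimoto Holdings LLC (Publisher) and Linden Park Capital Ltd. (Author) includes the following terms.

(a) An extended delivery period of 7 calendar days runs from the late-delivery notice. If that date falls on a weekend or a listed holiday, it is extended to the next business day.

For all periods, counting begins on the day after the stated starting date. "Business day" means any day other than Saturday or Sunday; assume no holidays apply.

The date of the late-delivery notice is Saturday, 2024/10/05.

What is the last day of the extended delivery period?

Adding 7 calendar days to 2024/10/05 gives 2024/10/12, which is the last day of the extended delivery period. That falls on a Saturday, so it rolls to the next business day, Monday, 2024/10/14.

2024/10/14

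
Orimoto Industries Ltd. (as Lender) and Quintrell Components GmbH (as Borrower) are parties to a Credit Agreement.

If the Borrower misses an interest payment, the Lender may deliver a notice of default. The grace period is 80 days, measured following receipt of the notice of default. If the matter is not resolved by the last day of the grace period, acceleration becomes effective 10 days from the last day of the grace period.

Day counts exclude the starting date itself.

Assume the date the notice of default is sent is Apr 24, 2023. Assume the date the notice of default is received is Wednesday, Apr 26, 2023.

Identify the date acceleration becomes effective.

The last day of the grace period: Apr 26, 2023 + 80 days = Jul 15, 2023.
The date acceleration becomes effective: Jul 15, 2023 + 10 days = Jul 25, 2023.

Jul 25, 2023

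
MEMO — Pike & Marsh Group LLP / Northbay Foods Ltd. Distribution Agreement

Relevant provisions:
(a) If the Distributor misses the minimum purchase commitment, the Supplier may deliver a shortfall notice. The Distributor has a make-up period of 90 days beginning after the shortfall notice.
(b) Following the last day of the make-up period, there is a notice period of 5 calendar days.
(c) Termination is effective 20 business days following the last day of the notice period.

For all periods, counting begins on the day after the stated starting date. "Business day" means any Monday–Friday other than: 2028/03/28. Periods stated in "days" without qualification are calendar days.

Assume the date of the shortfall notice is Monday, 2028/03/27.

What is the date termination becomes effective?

Adding 90 calendar days to 2028/03/27 gives 2028/06/25, which is the last day of the make-up period.
The last day of the notice period: 2028/06/25 + 5 days = 2028/06/30.
From Friday, 2028/06/30, 20 business days (Jul 3, Jul 4, Jul 5, Jul 6, …, Jul 26, Jul 27, Jul 28, skipping weekends) brings us to Friday, 2028/07/28, which is the date termination becomes effective.

2028/07/28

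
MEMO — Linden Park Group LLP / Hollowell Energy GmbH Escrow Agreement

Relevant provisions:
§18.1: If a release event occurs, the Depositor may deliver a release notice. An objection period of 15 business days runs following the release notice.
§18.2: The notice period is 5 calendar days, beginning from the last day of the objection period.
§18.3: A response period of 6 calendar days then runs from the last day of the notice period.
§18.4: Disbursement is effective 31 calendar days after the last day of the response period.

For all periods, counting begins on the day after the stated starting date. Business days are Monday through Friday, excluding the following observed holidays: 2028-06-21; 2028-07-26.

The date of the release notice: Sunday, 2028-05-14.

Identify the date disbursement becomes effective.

The last day of the objection period: 15 business days after Sunday, 2028-05-14, skipping weekends — May 15, May 16, May 17, May 18, …, May 31, Jun 1, Jun 2 — lands on Friday, 2028-06-02.
Adding 5 calendar days to 2028-06-02 gives 2028-06-07, which is the last day of the notice period.
The last day of the response period: 6 calendar days after 2028-06-07 is 2028-06-13.
Adding 31 calendar days to 2028-06-13 gives 2028-07-14, which is the date disbursement becomes effective.

2028-07-14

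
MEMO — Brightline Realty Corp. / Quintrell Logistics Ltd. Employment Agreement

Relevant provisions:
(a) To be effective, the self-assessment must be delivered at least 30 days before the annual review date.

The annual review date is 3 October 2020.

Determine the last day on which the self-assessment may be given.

Counting back 30 calendar days from 3 October 2020 gives 3 September 2020.

3 September 2020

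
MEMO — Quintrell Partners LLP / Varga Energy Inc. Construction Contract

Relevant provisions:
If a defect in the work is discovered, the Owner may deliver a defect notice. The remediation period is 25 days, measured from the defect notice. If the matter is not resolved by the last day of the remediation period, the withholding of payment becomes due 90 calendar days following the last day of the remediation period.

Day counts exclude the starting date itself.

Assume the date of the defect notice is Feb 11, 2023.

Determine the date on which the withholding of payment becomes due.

Adding 25 calendar days to Feb 11, 2023 gives Mar 8, 2023, which is the last day of the remediation period.
Adding 90 calendar days to Mar 8, 2023 gives Jun 6, 2023, which is the date on which the withholding of payment becomes due.

Jun 6, 2023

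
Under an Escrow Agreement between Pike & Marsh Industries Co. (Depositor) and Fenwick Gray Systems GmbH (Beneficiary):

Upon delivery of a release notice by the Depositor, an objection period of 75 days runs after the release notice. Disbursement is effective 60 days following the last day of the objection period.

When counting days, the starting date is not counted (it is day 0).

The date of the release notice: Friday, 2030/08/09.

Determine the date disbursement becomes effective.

Adding 75 calendar days to 2030/08/09 gives 2030/10/23, which is the last day of the objection period.
The date disbursement becomes effective: 2030/10/23 + 60 days = 2030/12/22.

2030/12/22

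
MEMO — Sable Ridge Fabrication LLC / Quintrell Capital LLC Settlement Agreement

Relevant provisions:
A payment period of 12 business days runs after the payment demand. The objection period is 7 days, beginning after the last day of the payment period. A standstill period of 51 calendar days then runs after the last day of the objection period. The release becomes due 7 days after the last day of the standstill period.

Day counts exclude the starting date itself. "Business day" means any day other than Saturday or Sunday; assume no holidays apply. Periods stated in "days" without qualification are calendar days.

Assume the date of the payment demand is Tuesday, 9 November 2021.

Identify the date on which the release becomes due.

The last day of the payment period: 12 business days after Tuesday, 9 November 2021, skipping weekends — Nov 10, Nov 11, Nov 12, Nov 15, …, Nov 23, Nov 24, Nov 25 — lands on Thursday, 25 November 2021.
The last day of the objection period: 25 November 2021 + 7 days = 2 December 2021.
Adding 51 calendar days to 2 December 2021 gives 22 January 2022, which is the last day of the standstill period.
The date on which the release becomes due: 22 January 2022 + 7 days = 29 January 2022.

29 January 2022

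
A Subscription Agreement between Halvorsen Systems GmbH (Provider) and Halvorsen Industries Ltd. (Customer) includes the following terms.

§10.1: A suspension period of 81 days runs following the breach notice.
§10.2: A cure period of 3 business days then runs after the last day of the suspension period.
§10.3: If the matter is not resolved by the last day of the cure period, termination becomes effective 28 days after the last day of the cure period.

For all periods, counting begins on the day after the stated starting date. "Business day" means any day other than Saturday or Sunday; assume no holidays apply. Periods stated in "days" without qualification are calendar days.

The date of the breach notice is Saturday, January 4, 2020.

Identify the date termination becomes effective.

Adding 81 calendar days to January 4, 2020 gives March 25, 2020, which is the last day of the suspension period.
The last day of the cure period: counting 3 business days from Wednesday, March 25, 2020 (Mar 26, Mar 27, Mar 30, skipping weekends) reaches Monday, March 30, 2020.
Adding 28 calendar days to March 30, 2020 gives April 27, 2020, which is the date termination becomes effective.

April 27, 2020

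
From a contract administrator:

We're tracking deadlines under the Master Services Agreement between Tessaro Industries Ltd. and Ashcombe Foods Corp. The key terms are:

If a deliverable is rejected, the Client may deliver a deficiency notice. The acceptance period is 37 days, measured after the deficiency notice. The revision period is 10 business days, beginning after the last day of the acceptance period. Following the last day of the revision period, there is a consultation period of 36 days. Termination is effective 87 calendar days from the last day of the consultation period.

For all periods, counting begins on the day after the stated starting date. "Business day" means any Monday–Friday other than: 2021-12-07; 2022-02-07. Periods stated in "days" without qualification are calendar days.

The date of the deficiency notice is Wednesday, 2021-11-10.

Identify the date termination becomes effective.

The last day of the acceptance period: 2021-11-10 + 37 days = 2021-12-17.
The last day of the revision period: 10 business days after Friday, 2021-12-17, skipping weekends — Dec 20, Dec 21, Dec 22, Dec 23, Dec 24, Dec 27, Dec 28, Dec 29, Dec 30, Dec 31 — lands on Friday, 2021-12-31.
The last day of the consultation period: 2021-12-31 + 36 days = 2022-02-05.
The date termination becomes effective: 87 calendar days after 2022-02-05 is 2022-05-03.

2022-05-03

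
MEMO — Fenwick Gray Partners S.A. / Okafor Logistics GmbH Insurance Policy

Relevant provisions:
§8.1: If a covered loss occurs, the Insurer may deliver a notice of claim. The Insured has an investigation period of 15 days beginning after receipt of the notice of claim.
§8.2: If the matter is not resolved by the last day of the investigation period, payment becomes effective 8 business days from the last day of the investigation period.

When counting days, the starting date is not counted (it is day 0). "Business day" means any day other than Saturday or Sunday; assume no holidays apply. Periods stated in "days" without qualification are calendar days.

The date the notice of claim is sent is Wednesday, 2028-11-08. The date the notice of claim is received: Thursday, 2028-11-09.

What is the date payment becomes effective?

2028-12-06

Adding 15 calendar days to 2028-11-09 gives 2028-11-24, which is the last day of the investigation period.
From Friday, 2028-11-24, 8 business days (Nov 27, Nov 28, Nov 29, Nov 30, Dec 1, Dec 4, Dec 5, Dec 6, skipping weekends) brings us to Wednesday, 2028-12-06, which is the date payment becomes effective.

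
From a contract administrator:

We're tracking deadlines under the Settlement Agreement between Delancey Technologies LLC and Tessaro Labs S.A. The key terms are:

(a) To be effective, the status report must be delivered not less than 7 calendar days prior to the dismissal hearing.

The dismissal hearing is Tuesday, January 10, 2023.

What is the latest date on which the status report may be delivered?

Counting back 7 calendar days from January 10, 2023 gives January 3, 2023.

January 3, 2023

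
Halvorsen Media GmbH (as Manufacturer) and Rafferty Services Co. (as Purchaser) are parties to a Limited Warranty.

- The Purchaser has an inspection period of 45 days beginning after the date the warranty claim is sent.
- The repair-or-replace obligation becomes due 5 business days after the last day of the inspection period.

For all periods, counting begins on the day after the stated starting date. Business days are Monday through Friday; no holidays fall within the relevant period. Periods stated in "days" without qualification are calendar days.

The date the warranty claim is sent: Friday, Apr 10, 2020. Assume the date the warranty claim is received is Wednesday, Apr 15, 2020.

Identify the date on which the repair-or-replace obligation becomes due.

Jun 1, 2020

The last day of the inspection period: Apr 10, 2020 + 45 days = May 25, 2020.
The date on which the repair-or-replace obligation becomes due: counting 5 business days from Monday, May 25, 2020 (May 26, May 27, May 28, May 29, Jun 1, skipping weekends) reaches Monday, Jun 1, 2020.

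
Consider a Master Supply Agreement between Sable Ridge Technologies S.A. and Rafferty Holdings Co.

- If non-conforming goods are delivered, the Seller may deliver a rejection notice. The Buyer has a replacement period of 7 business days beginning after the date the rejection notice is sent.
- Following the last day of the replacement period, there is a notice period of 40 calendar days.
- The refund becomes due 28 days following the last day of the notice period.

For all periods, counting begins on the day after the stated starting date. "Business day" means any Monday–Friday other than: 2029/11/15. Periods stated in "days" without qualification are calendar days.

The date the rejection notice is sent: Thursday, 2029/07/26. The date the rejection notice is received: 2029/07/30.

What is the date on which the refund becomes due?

2029/10/13

From Thursday, 2029/07/26, 7 business days (Jul 27, Jul 30, Jul 31, Aug 1, Aug 2, Aug 3, Aug 6, skipping weekends) brings us to Monday, 2029/08/06, which is the last day of the replacement period.
The last day of the notice period: 2029/08/06 + 40 days = 2029/09/15.
Adding 28 calendar days to 2029/09/15 gives 2029/10/13, which is the date on which the refund becomes due.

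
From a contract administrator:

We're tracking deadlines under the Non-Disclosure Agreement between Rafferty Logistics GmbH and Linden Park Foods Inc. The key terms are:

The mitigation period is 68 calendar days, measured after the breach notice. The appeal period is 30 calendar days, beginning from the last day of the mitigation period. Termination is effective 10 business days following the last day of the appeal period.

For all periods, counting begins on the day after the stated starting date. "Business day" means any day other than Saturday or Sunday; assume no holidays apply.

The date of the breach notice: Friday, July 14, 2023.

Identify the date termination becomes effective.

The last day of the mitigation period: July 14, 2023 + 68 days = September 20, 2023.
Adding 30 calendar days to September 20, 2023 gives October 20, 2023, which is the last day of the appeal period.
The date termination becomes effective: 10 business days after Friday, October 20, 2023, skipping weekends — Oct 23, Oct 24, Oct 25, Oct 26, Oct 27, Oct 30, Oct 31, Nov 1, Nov 2, Nov 3 — lands on Friday, November 3, 2023.

November 3, 2023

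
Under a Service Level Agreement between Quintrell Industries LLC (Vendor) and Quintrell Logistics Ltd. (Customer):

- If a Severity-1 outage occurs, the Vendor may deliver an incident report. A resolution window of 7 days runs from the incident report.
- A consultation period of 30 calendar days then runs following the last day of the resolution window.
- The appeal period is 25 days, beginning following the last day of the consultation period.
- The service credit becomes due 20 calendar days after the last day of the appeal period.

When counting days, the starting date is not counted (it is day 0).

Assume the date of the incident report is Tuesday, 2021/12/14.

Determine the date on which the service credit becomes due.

2022/03/06

The last day of the resolution window: 7 calendar days after 2021/12/14 is 2021/12/21.
The last day of the consultation period: 30 calendar days after 2021/12/21 is 2022/01/20.
The last day of the appeal period: 2022/01/20 + 25 days = 2022/02/14.
The date on which the service credit becomes due: 2022/02/14 + 20 days = 2022/03/06.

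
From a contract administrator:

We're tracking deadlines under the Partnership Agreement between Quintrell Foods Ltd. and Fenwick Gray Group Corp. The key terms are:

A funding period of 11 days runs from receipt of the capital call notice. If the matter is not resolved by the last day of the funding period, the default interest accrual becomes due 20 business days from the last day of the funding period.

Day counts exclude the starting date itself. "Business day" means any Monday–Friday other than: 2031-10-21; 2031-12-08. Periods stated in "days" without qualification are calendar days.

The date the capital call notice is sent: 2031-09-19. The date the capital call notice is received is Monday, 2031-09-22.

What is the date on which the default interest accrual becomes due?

2031-11-03

The last day of the funding period: 11 calendar days after 2031-09-22 is 2031-10-03.
The date on which the default interest accrual becomes due: counting 20 business days from Friday, 2031-10-03 (Oct 6, Oct 7, Oct 8, Oct 9, …, Oct 30, Oct 31, Nov 3, skipping weekends and the listed holiday on Oct 21) reaches Monday, 2031-11-03.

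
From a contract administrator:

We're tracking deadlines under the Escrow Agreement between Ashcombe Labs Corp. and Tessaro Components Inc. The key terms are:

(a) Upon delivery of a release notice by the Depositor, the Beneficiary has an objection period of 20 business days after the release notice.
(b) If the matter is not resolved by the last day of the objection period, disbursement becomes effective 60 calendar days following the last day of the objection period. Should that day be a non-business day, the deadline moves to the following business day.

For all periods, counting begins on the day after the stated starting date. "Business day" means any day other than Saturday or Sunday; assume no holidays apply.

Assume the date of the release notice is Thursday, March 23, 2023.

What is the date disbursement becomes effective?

The last day of the objection period: counting 20 business days from Thursday, March 23, 2023 (Mar 24, Mar 27, Mar 28, Mar 29, …, Apr 18, Apr 19, Apr 20, skipping weekends) reaches Thursday, April 20, 2023.
The date disbursement becomes effective: April 20, 2023 + 60 days = June 19, 2023. June 19, 2023 is a Monday, so no roll-forward applies.

June 19, 2023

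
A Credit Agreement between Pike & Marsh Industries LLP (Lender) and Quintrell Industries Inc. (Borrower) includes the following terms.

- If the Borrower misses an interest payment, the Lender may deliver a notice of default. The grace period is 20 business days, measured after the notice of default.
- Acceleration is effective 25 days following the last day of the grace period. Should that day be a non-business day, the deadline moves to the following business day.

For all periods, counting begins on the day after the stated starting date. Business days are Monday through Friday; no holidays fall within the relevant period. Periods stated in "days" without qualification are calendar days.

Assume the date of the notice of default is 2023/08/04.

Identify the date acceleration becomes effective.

The last day of the grace period: 20 business days after Friday, 2023/08/04, skipping weekends — Aug 7, Aug 8, Aug 9, Aug 10, …, Aug 30, Aug 31, Sep 1 — lands on Friday, 2023/09/01.
The date acceleration becomes effective: 2023/09/01 + 25 days = 2023/09/26. 2023/09/26 is a Tuesday, so no roll-forward applies.

2023/09/26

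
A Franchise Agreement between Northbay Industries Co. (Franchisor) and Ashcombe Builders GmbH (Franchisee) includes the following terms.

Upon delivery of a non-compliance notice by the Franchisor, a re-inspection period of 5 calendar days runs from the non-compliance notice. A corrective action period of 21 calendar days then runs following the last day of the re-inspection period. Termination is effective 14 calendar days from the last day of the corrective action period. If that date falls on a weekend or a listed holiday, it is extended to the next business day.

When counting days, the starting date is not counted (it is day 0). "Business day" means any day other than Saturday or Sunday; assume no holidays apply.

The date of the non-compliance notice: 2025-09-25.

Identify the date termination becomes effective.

2025-11-04

The last day of the re-inspection period: 2025-09-25 + 5 days = 2025-09-30.
The last day of the corrective action period: 2025-09-30 + 21 days = 2025-10-21.
The date termination becomes effective: 2025-10-21 + 14 days = 2025-11-04. 2025-11-04 is a Tuesday, so no roll-forward applies.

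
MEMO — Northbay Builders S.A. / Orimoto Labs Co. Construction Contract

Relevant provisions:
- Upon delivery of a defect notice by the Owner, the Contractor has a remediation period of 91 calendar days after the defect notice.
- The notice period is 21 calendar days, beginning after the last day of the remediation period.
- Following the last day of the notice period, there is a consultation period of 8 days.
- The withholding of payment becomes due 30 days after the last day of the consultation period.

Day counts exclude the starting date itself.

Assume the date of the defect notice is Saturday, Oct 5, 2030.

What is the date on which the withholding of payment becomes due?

The last day of the remediation period: Oct 5, 2030 + 91 days = Jan 4, 2031.
The last day of the notice period: Jan 4, 2031 + 21 days = Jan 25, 2031.
Adding 8 calendar days to Jan 25, 2031 gives Feb 2, 2031, which is the last day of the consultation period.
Adding 30 calendar days to Feb 2, 2031 gives Mar 4, 2031, which is the date on which the withholding of payment becomes due.

Mar 4, 2031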